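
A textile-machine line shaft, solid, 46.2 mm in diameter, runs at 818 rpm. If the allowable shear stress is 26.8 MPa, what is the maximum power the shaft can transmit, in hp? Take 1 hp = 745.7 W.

59.6 hp

J = πd⁴/32 = π(0.0462)⁴/32 = 4.473×10^-7 m⁴.
T_max = τ_allow·J/r = 2.68×10^7 × 4.473×10^-7 / 0.0231 = 518.9 N·m.
ω = 2π·818/60 = 85.66 rad/s, so P_max = T_max·ω = 4.445×10^4 W.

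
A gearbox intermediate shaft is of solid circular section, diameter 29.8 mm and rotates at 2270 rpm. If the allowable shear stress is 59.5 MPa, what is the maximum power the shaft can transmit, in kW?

73.5 kW

J = πd⁴/32 = π(0.0298)⁴/32 = 7.742×10^-8 m⁴.
T_max = τ_allow·J/r = 5.95×10^7 × 7.742×10^-8 / 0.0149 = 309.2 N·m.
ω = 2π·2270/60 = 237.7 rad/s, so P_max = T_max·ω = 7.349×10^4 W.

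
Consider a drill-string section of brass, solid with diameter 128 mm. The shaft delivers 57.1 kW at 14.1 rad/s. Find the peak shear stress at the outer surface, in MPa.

ω = 14.1 rad/s, so T = P/ω = 57.1×10³ / 14.10 = 4050 N·m.
J = πd⁴/32 = π(0.128)⁴/32 = 2.635×10^-5 m⁴.
τ_max = T·r/J = 4050 × 0.0640 / 2.635×10^-5 = 9.835×10^6 Pa.

9.83 MPa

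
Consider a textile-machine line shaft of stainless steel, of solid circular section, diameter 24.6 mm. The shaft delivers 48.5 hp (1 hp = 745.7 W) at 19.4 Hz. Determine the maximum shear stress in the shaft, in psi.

14700 psi

ω = 2π·19.4 = 121.9 rad/s, so T = P/ω = 48.5×745.7 / 121.9 = 296.7 N·m.
J = πd⁴/32 = π(0.0246)⁴/32 = 3.595×10^-8 m⁴.
τ_max = T·r/J = 296.7 × 0.0123 / 3.595×10^-8 = 1.015×10^8 Pa.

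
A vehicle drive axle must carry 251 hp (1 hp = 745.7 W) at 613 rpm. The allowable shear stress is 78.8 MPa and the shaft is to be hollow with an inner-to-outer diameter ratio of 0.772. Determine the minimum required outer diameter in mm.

ω = 2π·613/60 = 64.19 rad/s, so T = P/ω = 251×745.7 / 64.19 = 2916 N·m.
For a hollow shaft with d_i/d_o = 0.772: τ_max = 16T/(π d_o³ (1−k⁴)), so d_o = [16T/(π τ_allow (1−k⁴))]^(1/3) = [16·2916/(π·7.88×10^7·0.6448)]^(1/3) = 0.06636 m.

66.4 mm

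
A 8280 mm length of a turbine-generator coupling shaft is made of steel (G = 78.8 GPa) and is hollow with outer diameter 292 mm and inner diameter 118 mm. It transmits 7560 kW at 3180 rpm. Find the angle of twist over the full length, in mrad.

3.43 mrad

ω = 2π·3180/60 = 333.0 rad/s, so T = P/ω = 7560×10³ / 333.0 = 22700 N·m.
J = π(d_o⁴ − d_i⁴)/32 = π(0.292⁴ − 0.118⁴)/32 = 6.947×10^-4 m⁴.
θ = T·L/(G·J) = 22700 × 8.28 / (78.8×10⁹ × 6.947×10^-4) = 3.434×10^-3 rad.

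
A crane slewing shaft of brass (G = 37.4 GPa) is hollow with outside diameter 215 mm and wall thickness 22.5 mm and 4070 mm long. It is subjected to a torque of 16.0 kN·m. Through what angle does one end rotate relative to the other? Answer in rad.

J = π(d_o⁴ − d_i⁴)/32 = π(0.215⁴ − 0.170⁴)/32 = 1.278×10^-4 m⁴.
θ = T·L/(G·J) = 16000 × 4.07 / (37.4×10⁹ × 1.278×10^-4) = 0.01363 rad.

0.0136 rad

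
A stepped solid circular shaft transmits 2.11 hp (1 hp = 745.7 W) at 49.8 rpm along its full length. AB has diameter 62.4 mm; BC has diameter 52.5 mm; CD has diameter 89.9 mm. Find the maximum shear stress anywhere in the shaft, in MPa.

ω = 2π·49.8/60 = 5.215 rad/s, so T = P/ω = 2.11×745.7 / 5.215 = 301.7 N·m.
Under the same torque, τ_max = 16T/(πd³) is largest where d is smallest — segment BC (d = 52.5 mm).
τ_max = 16·301.7/(π·(0.0525)³) = 1.062×10^7 Pa.

10.6 MPa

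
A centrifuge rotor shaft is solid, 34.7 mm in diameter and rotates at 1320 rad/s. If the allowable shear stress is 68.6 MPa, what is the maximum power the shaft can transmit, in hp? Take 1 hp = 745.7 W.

996 hp

J = πd⁴/32 = π(0.0347)⁴/32 = 1.423×10^-7 m⁴.
T_max = τ_allow·J/r = 6.86×10^7 × 1.423×10^-7 / 0.0174 = 562.8 N·m.
ω = 1320 rad/s, so P_max = T_max·ω = 7.429×10^5 W.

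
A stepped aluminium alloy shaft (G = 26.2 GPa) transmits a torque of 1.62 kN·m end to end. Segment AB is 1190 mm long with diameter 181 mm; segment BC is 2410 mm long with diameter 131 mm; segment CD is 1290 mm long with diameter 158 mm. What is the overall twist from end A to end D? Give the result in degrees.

0.410°

J_AB = π(0.181)⁴/32 = 1.05×10^-4 m⁴; J_BC = π(0.131)⁴/32 = 2.89×10^-5 m⁴; J_CD = π(0.158)⁴/32 = 6.12×10^-5 m⁴.
θ = (T/G)·Σ L_i/J_i = (1620/26.2×10⁹)·(1.19/1.05×10^-4 + 2.41/2.89×10^-5 + 1.29/6.12×10^-5) = 7.156×10^-3 rad.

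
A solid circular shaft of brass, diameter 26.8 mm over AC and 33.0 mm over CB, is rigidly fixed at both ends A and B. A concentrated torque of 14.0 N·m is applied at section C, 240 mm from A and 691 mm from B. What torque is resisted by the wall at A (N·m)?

Compatibility: T_A·a/J_AC = T_B·b/J_CB with T_A + T_B = T₀.
J_AC = 5.06×10^-8 m⁴, J_CB = 1.16×10^-7 m⁴, so T_A = T₀·(J_AC/a)/((J_AC/a)+(J_CB/b)) = 7.784 N·m, T_B = 6.216 N·m.

7.78 N·m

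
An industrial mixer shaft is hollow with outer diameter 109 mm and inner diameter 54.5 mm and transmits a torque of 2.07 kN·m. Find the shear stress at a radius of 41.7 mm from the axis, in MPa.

J = π(d_o⁴ − d_i⁴)/32 = π(0.109⁴ − 0.0545⁴)/32 = 1.299×10^-5 m⁴.
Shear stress varies linearly with radius: τ = T·r/J = 2070 × 0.0417 / 1.299×10^-5 = 6.644×10^6 Pa.

6.64 MPa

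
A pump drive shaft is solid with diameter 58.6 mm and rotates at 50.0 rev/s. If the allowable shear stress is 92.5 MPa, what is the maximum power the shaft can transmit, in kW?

J = πd⁴/32 = π(0.0586)⁴/32 = 1.158×10^-6 m⁴.
T_max = τ_allow·J/r = 9.25×10^7 × 1.158×10^-6 / 0.0293 = 3655 N·m.
ω = 2π·50.0 = 314.2 rad/s, so P_max = T_max·ω = 1.148×10^6 W.

1150 kW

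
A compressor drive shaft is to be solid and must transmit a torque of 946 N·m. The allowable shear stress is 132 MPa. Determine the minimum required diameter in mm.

For a solid shaft τ_max = 16T/(πd³), so d = (16T/(π τ_allow))^(1/3) = (16·946.0/(π·1.32×10^8))^(1/3) = 0.03317 m.

33.2 mm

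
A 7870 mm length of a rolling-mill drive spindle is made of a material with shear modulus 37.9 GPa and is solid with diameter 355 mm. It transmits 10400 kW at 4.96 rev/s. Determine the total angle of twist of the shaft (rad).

0.0444 rad

ω = 2π·4.96 = 31.16 rad/s, so T = P/ω = 10400×10³ / 31.16 = 333700 N·m.
J = πd⁴/32 = π(0.355)⁴/32 = 1.559×10^-3 m⁴.
θ = T·L/(G·J) = 333700 × 7.87 / (37.9×10⁹ × 1.559×10^-3) = 0.04444 rad.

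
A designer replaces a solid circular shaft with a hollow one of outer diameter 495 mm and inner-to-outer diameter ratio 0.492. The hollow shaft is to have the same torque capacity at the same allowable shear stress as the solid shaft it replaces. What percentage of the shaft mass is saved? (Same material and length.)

21.1 %

Equal τ_max and T ⇒ the solid shaft needs d_s³ = d_o³(1−k⁴), so d_s = 495·(1−0.492⁴)^(1/3) = 485.1 mm.
Area ratio A_h/A_s = d_o²(1−k²)/d_s² = (1−k²)/(1−k⁴)^(2/3) = 0.7891.
Mass saving = 1 − 0.7891 = 21.1 %.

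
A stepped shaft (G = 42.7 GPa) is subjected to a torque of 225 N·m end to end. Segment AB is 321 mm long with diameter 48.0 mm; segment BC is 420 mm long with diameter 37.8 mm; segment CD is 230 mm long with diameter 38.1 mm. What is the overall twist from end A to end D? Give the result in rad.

0.0201 rad

J_AB = π(0.0480)⁴/32 = 5.21×10^-7 m⁴; J_BC = π(0.0378)⁴/32 = 2.00×10^-7 m⁴; J_CD = π(0.0381)⁴/32 = 2.07×10^-7 m⁴.
θ = (T/G)·Σ L_i/J_i = (225.0/42.7×10⁹)·(0.321/5.21×10^-7 + 0.420/2.00×10^-7 + 0.230/2.07×10^-7) = 0.02015 rad.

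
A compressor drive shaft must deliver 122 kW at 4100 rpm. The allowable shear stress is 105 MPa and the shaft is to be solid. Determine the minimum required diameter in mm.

ω = 2π·4100/60 = 429.4 rad/s, so T = P/ω = 122×10³ / 429.4 = 284.1 N·m.
For a solid shaft τ_max = 16T/(πd³), so d = (16T/(π τ_allow))^(1/3) = (16·284.1/(π·1.05×10^8))^(1/3) = 0.02398 m.

24.0 mm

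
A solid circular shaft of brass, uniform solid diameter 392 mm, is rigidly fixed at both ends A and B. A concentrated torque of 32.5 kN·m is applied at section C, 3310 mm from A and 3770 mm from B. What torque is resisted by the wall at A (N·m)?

With uniform GJ and both ends fixed, compatibility θ_AC = θ_CB gives T_A·a = T_B·b, together with T_A + T_B = T₀.
T_A = T₀·b/(a+b) = 32500·3770/7080 = 17310 N·m; T_B = 15190 N·m.

17300 N·m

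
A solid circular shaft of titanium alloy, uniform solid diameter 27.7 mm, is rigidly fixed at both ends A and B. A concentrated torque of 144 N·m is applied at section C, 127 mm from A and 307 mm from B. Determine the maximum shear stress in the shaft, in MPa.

With uniform GJ and both ends fixed, compatibility θ_AC = θ_CB gives T_A·a = T_B·b, together with T_A + T_B = T₀.
T_A = T₀·b/(a+b) = 144.0·307/434.0 = 101.9 N·m; T_B = 42.14 N·m.
τ in each portion: τ_AC = 2.44×10^7 Pa, τ_CB = 1.01×10^7 Pa; maximum is in AC.
τ_max = T_AC·r/J = 101.9·0.0138/5.78×10^-8 = 2.441×10^7 Pa.

24.4 MPa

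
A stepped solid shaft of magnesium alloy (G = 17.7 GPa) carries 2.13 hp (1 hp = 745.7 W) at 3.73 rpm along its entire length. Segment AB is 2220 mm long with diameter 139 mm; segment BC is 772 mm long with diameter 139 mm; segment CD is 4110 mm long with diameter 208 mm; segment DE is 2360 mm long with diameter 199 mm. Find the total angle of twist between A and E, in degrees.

ω = 2π·3.73/60 = 0.3906 rad/s, so T = P/ω = 2.13×745.7 / 0.3906 = 4066 N·m.
J_AB = π(0.139)⁴/32 = 3.66×10^-5 m⁴; J_BC = π(0.139)⁴/32 = 3.66×10^-5 m⁴; J_CD = π(0.208)⁴/32 = 1.84×10^-4 m⁴; J_DE = π(0.199)⁴/32 = 1.54×10^-4 m⁴.
θ = (T/G)·Σ L_i/J_i = (4066/17.7×10⁹)·(2.22/3.66×10^-5 + 0.772/3.66×10^-5 + 4.11/1.84×10^-4 + 2.36/1.54×10^-4) = 0.02742 rad.

1.57°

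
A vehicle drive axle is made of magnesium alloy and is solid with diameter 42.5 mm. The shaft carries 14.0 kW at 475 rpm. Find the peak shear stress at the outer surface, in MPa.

18.7 MPa

ω = 2π·475/60 = 49.74 rad/s, so T = P/ω = 14.0×10³ / 49.74 = 281.5 N·m.
J = πd⁴/32 = π(0.0425)⁴/32 = 3.203×10^-7 m⁴.
τ_max = T·r/J = 281.5 × 0.0213 / 3.203×10^-7 = 1.867×10^7 Pa.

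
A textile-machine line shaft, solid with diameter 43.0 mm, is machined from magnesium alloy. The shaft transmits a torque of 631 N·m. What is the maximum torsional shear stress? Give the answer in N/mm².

40.4 N/mm²

J = πd⁴/32 = π(0.0430)⁴/32 = 3.356×10^-7 m⁴.
τ_max = T·r/J = 631.0 × 0.0215 / 3.356×10^-7 = 4.042×10^7 Pa.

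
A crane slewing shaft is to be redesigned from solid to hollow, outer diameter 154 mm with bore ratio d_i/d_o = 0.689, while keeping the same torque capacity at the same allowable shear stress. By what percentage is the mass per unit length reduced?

Equal τ_max and T ⇒ the solid shaft needs d_s³ = d_o³(1−k⁴), so d_s = 154·(1−0.689⁴)^(1/3) = 141.4 mm.
Area ratio A_h/A_s = d_o²(1−k²)/d_s² = (1−k²)/(1−k⁴)^(2/3) = 0.6228.
Mass saving = 1 − 0.6228 = 37.7 %.

37.7 %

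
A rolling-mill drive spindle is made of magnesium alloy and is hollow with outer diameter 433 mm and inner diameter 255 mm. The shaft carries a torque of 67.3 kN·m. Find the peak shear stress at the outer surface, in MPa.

J = π(d_o⁴ − d_i⁴)/32 = π(0.433⁴ − 0.255⁴)/32 = 3.036×10^-3 m⁴.
τ_max = T·r/J = 67300 × 0.216 / 3.036×10^-3 = 4.799×10^6 Pa.

4.80 MPa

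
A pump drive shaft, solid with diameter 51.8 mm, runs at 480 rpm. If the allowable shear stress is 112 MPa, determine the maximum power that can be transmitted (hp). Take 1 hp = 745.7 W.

J = πd⁴/32 = π(0.0518)⁴/32 = 7.068×10^-7 m⁴.
T_max = τ_allow·J/r = 1.12×10^8 × 7.068×10^-7 / 0.0259 = 3057 N·m.
ω = 2π·480/60 = 50.27 rad/s, so P_max = T_max·ω = 1.536×10^5 W.

206 hp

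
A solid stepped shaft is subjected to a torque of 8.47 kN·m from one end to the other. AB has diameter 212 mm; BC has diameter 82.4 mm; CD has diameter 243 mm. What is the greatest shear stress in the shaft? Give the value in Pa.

Under the same torque, τ_max = 16T/(πd³) is largest where d is smallest — segment BC (d = 82.4 mm).
τ_max = 16·8470/(π·(0.0824)³) = 7.710×10^7 Pa.

7.71e7 Pa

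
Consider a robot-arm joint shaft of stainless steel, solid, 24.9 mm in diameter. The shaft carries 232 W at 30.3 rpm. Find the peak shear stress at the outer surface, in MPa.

24.1 MPa

ω = 2π·30.3/60 = 3.173 rad/s, so T = P/ω = 232 / 3.173 = 73.12 N·m.
J = πd⁴/32 = π(0.0249)⁴/32 = 3.774×10^-8 m⁴.
τ_max = T·r/J = 73.12 × 0.0124 / 3.774×10^-8 = 2.412×10^7 Pa.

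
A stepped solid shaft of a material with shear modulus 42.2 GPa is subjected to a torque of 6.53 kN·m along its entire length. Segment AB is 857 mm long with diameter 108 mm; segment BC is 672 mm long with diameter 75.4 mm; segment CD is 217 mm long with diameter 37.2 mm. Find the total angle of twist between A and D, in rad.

J_AB = π(0.108)⁴/32 = 1.34×10^-5 m⁴; J_BC = π(0.0754)⁴/32 = 3.17×10^-6 m⁴; J_CD = π(0.0372)⁴/32 = 1.88×10^-7 m⁴.
θ = (T/G)·Σ L_i/J_i = (6530/42.2×10⁹)·(0.857/1.34×10^-5 + 0.672/3.17×10^-6 + 0.217/1.88×10^-7) = 0.2213 rad.

0.221 rad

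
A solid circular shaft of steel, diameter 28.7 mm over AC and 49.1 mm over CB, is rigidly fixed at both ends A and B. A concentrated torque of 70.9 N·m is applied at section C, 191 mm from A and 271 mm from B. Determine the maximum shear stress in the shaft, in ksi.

Compatibility: T_A·a/J_AC = T_B·b/J_CB with T_A + T_B = T₀.
J_AC = 6.66×10^-8 m⁴, J_CB = 5.71×10^-7 m⁴, so T_A = T₀·(J_AC/a)/((J_AC/a)+(J_CB/b)) = 10.07 N·m, T_B = 60.83 N·m.
τ in each portion: τ_AC = 2.17×10^6 Pa, τ_CB = 2.62×10^6 Pa; maximum is in CB.
τ_max = T_CB·r/J = 60.83·0.0246/5.71×10^-7 = 2.617×10^6 Pa.

0.380 ksi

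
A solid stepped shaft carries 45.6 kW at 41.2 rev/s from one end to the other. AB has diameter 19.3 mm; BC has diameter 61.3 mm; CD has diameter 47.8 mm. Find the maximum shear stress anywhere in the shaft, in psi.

ω = 2π·41.2 = 258.9 rad/s, so T = P/ω = 45.6×10³ / 258.9 = 176.2 N·m.
Under the same torque, τ_max = 16T/(πd³) is largest where d is smallest — segment AB (d = 19.3 mm).
τ_max = 16·176.2/(π·(0.0193)³) = 1.248×10^8 Pa.

18100 psi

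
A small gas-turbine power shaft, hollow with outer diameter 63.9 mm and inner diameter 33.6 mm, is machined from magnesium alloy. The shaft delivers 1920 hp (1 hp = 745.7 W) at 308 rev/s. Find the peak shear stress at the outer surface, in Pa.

ω = 2π·308 = 1935 rad/s, so T = P/ω = 1920×745.7 / 1935 = 739.8 N·m.
J = π(d_o⁴ − d_i⁴)/32 = π(0.0639⁴ − 0.0336⁴)/32 = 1.512×10^-6 m⁴.
τ_max = T·r/J = 739.8 × 0.0319 / 1.512×10^-6 = 1.564×10^7 Pa.

1.56e7 Pa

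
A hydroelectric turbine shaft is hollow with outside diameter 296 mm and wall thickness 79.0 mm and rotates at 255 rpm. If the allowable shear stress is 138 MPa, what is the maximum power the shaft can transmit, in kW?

17900 kW

J = π(d_o⁴ − d_i⁴)/32 = π(0.296⁴ − 0.138⁴)/32 = 7.180×10^-4 m⁴.
T_max = τ_allow·J/r = 1.38×10^8 × 7.180×10^-4 / 0.148 = 669500 N·m.
ω = 2π·255/60 = 26.70 rad/s, so P_max = T_max·ω = 1.788×10^7 W.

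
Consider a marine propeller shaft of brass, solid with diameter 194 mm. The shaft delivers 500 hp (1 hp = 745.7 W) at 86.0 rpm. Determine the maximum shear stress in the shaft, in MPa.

ω = 2π·86.0/60 = 9.006 rad/s, so T = P/ω = 500×745.7 / 9.006 = 41400 N·m.
J = πd⁴/32 = π(0.194)⁴/32 = 1.391×10^-4 m⁴.
τ_max = T·r/J = 41400 × 0.0970 / 1.391×10^-4 = 2.888×10^7 Pa.

28.9 MPa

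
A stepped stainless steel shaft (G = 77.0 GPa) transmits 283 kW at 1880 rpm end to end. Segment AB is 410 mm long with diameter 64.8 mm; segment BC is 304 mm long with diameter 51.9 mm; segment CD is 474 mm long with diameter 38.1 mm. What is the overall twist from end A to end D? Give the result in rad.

0.0552 rad

ω = 2π·1880/60 = 196.9 rad/s, so T = P/ω = 283×10³ / 196.9 = 1437 N·m.
J_AB = π(0.0648)⁴/32 = 1.73×10^-6 m⁴; J_BC = π(0.0519)⁴/32 = 7.12×10^-7 m⁴; J_CD = π(0.0381)⁴/32 = 2.07×10^-7 m⁴.
θ = (T/G)·Σ L_i/J_i = (1437/77.0×10⁹)·(0.410/1.73×10^-6 + 0.304/7.12×10^-7 + 0.474/2.07×10^-7) = 0.05516 rad.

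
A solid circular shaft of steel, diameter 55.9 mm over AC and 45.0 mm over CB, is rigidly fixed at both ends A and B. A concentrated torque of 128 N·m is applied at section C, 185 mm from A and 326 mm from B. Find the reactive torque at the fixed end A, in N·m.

Compatibility: T_A·a/J_AC = T_B·b/J_CB with T_A + T_B = T₀.
J_AC = 9.59×10^-7 m⁴, J_CB = 4.03×10^-7 m⁴, so T_A = T₀·(J_AC/a)/((J_AC/a)+(J_CB/b)) = 103.4 N·m, T_B = 24.63 N·m.

103 N·m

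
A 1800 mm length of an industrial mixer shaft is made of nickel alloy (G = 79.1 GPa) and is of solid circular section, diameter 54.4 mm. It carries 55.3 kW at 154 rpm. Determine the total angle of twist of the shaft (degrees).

ω = 2π·154/60 = 16.13 rad/s, so T = P/ω = 55.3×10³ / 16.13 = 3429 N·m.
J = πd⁴/32 = π(0.0544)⁴/32 = 8.598×10^-7 m⁴.
θ = T·L/(G·J) = 3429 × 1.80 / (79.1×10⁹ × 8.598×10^-7) = 0.09076 rad.

5.20°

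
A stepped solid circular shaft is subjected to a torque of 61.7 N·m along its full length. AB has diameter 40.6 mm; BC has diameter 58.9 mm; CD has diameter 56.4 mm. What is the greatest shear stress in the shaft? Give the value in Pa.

4.70e6 Pa

Under the same torque, τ_max = 16T/(πd³) is largest where d is smallest — segment AB (d = 40.6 mm).
τ_max = 16·61.70/(π·(0.0406)³) = 4.695×10^6 Pa.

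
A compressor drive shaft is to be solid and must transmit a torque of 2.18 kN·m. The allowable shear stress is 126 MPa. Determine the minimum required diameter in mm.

44.5 mm

For a solid shaft τ_max = 16T/(πd³), so d = (16T/(π τ_allow))^(1/3) = (16·2180/(π·1.26×10^8))^(1/3) = 0.04450 m.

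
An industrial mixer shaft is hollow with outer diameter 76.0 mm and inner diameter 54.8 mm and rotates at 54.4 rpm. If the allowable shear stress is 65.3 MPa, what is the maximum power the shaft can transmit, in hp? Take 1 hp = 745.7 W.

J = π(d_o⁴ − d_i⁴)/32 = π(0.0760⁴ − 0.0548⁴)/32 = 2.390×10^-6 m⁴.
T_max = τ_allow·J/r = 6.53×10^7 × 2.390×10^-6 / 0.0380 = 4107 N·m.
ω = 2π·54.4/60 = 5.697 rad/s, so P_max = T_max·ω = 2.340×10^4 W.

31.4 hp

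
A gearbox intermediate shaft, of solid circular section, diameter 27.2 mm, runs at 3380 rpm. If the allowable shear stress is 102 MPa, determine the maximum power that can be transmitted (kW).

143 kW

J = πd⁴/32 = π(0.0272)⁴/32 = 5.374×10^-8 m⁴.
T_max = τ_allow·J/r = 1.02×10^8 × 5.374×10^-8 / 0.0136 = 403.0 N·m.
ω = 2π·3380/60 = 354.0 rad/s, so P_max = T_max·ω = 1.427×10^5 W.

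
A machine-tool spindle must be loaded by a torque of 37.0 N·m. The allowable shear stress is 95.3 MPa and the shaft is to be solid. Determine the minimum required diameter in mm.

12.6 mm

For a solid shaft τ_max = 16T/(πd³), so d = (16T/(π τ_allow))^(1/3) = (16·37.00/(π·9.53×10^7))^(1/3) = 0.01255 m.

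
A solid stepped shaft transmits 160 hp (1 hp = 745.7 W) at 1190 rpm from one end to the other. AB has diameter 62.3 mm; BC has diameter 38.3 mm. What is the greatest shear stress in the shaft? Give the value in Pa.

8.68e7 Pa

ω = 2π·1190/60 = 124.6 rad/s, so T = P/ω = 160×745.7 / 124.6 = 957.4 N·m.
Under the same torque, τ_max = 16T/(πd³) is largest where d is smallest — segment BC (d = 38.3 mm).
τ_max = 16·957.4/(π·(0.0383)³) = 8.679×10^7 Pa.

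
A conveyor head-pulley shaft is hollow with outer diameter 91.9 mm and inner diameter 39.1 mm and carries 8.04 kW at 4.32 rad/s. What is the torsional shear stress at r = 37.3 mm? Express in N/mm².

10.2 N/mm²

ω = 4.32 rad/s, so T = P/ω = 8.04×10³ / 4.320 = 1861 N·m.
J = π(d_o⁴ − d_i⁴)/32 = π(0.0919⁴ − 0.0391⁴)/32 = 6.773×10^-6 m⁴.
Shear stress varies linearly with radius: τ = T·r/J = 1861 × 0.0373 / 6.773×10^-6 = 1.025×10^7 Pa.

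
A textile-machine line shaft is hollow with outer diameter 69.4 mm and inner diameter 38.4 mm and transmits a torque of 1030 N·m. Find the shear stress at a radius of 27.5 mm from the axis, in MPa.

13.7 MPa

J = π(d_o⁴ − d_i⁴)/32 = π(0.0694⁴ − 0.0384⁴)/32 = 2.064×10^-6 m⁴.
Shear stress varies linearly with radius: τ = T·r/J = 1030 × 0.0275 / 2.064×10^-6 = 1.372×10^7 Pa.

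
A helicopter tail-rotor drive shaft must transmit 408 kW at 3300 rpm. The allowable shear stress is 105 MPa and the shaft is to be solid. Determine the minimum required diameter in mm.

ω = 2π·3300/60 = 345.6 rad/s, so T = P/ω = 408×10³ / 345.6 = 1181 N·m.
For a solid shaft τ_max = 16T/(πd³), so d = (16T/(π τ_allow))^(1/3) = (16·1181/(π·1.05×10^8))^(1/3) = 0.03854 m.

38.5 mm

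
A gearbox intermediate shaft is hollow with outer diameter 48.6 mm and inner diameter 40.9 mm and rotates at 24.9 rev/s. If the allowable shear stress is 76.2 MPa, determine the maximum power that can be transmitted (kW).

J = π(d_o⁴ − d_i⁴)/32 = π(0.0486⁴ − 0.0409⁴)/32 = 2.730×10^-7 m⁴.
T_max = τ_allow·J/r = 7.62×10^7 × 2.730×10^-7 / 0.0243 = 856.0 N·m.
ω = 2π·24.9 = 156.5 rad/s, so P_max = T_max·ω = 1.339×10^5 W.

134 kW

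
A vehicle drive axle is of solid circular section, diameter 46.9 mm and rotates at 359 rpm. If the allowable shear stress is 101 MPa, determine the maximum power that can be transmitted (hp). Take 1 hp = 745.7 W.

103 hp

J = πd⁴/32 = π(0.0469)⁴/32 = 4.750×10^-7 m⁴.
T_max = τ_allow·J/r = 1.01×10^8 × 4.750×10^-7 / 0.0234 = 2046 N·m.
ω = 2π·359/60 = 37.59 rad/s, so P_max = T_max·ω = 7.691×10^4 W.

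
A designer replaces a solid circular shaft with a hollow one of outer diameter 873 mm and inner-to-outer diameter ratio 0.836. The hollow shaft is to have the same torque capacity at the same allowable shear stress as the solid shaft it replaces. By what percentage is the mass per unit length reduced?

Equal τ_max and T ⇒ the solid shaft needs d_s³ = d_o³(1−k⁴), so d_s = 873·(1−0.836⁴)^(1/3) = 698.2 mm.
Area ratio A_h/A_s = d_o²(1−k²)/d_s² = (1−k²)/(1−k⁴)^(2/3) = 0.4708.
Mass saving = 1 − 0.4708 = 52.9 %.

52.9 %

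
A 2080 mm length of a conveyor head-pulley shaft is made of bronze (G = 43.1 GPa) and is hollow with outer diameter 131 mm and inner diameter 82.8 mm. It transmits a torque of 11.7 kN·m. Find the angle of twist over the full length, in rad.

0.0232 rad

J = π(d_o⁴ − d_i⁴)/32 = π(0.131⁴ − 0.0828⁴)/32 = 2.430×10^-5 m⁴.
θ = T·L/(G·J) = 11700 × 2.08 / (43.1×10⁹ × 2.430×10^-5) = 0.02324 rad.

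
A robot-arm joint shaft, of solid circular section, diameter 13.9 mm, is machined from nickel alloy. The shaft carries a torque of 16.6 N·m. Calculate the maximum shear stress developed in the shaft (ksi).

J = πd⁴/32 = π(0.0139)⁴/32 = 3.665×10^-9 m⁴.
τ_max = T·r/J = 16.60 × 0.00695 / 3.665×10^-9 = 3.148×10^7 Pa.

4.57 ksi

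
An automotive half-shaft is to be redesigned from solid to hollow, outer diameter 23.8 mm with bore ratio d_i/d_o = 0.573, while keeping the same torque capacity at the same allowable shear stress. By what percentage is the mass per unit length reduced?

Equal τ_max and T ⇒ the solid shaft needs d_s³ = d_o³(1−k⁴), so d_s = 23.8·(1−0.573⁴)^(1/3) = 22.91 mm.
Area ratio A_h/A_s = d_o²(1−k²)/d_s² = (1−k²)/(1−k⁴)^(2/3) = 0.7247.
Mass saving = 1 − 0.7247 = 27.5 %.

27.5 %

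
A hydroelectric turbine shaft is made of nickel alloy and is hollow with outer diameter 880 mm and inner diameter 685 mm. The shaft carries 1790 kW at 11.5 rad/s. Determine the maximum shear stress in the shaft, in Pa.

ω = 11.5 rad/s, so T = P/ω = 1790×10³ / 11.50 = 155700 N·m.
J = π(d_o⁴ − d_i⁴)/32 = π(0.880⁴ − 0.685⁴)/32 = 0.03726 m⁴.
τ_max = T·r/J = 155700 × 0.440 / 0.03726 = 1.838×10^6 Pa.

1.84e6 Pa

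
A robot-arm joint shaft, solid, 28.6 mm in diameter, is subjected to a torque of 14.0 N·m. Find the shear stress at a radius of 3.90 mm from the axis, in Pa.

J = πd⁴/32 = π(0.0286)⁴/32 = 6.568×10^-8 m⁴.
Shear stress varies linearly with radius: τ = T·r/J = 14.00 × 0.00390 / 6.568×10^-8 = 8.312×10^5 Pa.

831000 Pa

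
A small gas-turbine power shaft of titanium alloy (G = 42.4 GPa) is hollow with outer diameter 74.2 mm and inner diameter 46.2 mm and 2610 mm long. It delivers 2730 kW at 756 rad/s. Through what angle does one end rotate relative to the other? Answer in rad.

0.0879 rad

ω = 756 rad/s, so T = P/ω = 2730×10³ / 756.0 = 3611 N·m.
J = π(d_o⁴ − d_i⁴)/32 = π(0.0742⁴ − 0.0462⁴)/32 = 2.529×10^-6 m⁴.
θ = T·L/(G·J) = 3611 × 2.61 / (42.4×10⁹ × 2.529×10^-6) = 0.08791 rad.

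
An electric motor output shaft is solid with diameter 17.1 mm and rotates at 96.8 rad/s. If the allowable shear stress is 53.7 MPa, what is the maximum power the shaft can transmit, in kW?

J = πd⁴/32 = π(0.0171)⁴/32 = 8.394×10^-9 m⁴.
T_max = τ_allow·J/r = 5.37×10^7 × 8.394×10^-9 / 0.00855 = 52.72 N·m.
ω = 96.8 rad/s, so P_max = T_max·ω = 5103 W.

5.10 kW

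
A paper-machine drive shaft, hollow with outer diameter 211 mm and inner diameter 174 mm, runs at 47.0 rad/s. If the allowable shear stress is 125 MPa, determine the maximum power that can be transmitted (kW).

J = π(d_o⁴ − d_i⁴)/32 = π(0.211⁴ − 0.174⁴)/32 = 1.046×10^-4 m⁴.
T_max = τ_allow·J/r = 1.25×10^8 × 1.046×10^-4 / 0.105 = 123900 N·m.
ω = 47.0 rad/s, so P_max = T_max·ω = 5.825×10^6 W.

5830 kW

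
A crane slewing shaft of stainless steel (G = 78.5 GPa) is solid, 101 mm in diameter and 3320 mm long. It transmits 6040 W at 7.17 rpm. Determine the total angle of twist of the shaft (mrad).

33.3 mrad

ω = 2π·7.17/60 = 0.7508 rad/s, so T = P/ω = 6040 / 0.7508 = 8044 N·m.
J = πd⁴/32 = π(0.101)⁴/32 = 1.022×10^-5 m⁴.
θ = T·L/(G·J) = 8044 × 3.32 / (78.5×10⁹ × 1.022×10^-5) = 0.03330 rad.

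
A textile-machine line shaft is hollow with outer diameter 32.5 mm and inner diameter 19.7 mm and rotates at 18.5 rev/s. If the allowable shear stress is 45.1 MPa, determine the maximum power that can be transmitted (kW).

30.6 kW

J = π(d_o⁴ − d_i⁴)/32 = π(0.0325⁴ − 0.0197⁴)/32 = 9.474×10^-8 m⁴.
T_max = τ_allow·J/r = 4.51×10^7 × 9.474×10^-8 / 0.0163 = 262.9 N·m.
ω = 2π·18.5 = 116.2 rad/s, so P_max = T_max·ω = 3.057×10^4 W.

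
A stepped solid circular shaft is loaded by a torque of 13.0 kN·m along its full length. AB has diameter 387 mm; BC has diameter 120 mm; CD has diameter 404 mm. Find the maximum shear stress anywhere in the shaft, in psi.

Under the same torque, τ_max = 16T/(πd³) is largest where d is smallest — segment BC (d = 120 mm).
τ_max = 16·13000/(π·(0.120)³) = 3.832×10^7 Pa.

5560 psi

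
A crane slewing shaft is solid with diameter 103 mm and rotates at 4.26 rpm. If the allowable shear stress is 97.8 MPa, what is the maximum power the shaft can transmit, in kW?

9.36 kW

J = πd⁴/32 = π(0.103)⁴/32 = 1.105×10^-5 m⁴.
T_max = τ_allow·J/r = 9.78×10^7 × 1.105×10^-5 / 0.0515 = 20980 N·m.
ω = 2π·4.26/60 = 0.4461 rad/s, so P_max = T_max·ω = 9361 W.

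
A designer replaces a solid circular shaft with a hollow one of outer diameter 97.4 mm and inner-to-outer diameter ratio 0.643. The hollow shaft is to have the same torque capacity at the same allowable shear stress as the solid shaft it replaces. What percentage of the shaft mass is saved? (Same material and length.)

33.5 %

Equal τ_max and T ⇒ the solid shaft needs d_s³ = d_o³(1−k⁴), so d_s = 97.4·(1−0.643⁴)^(1/3) = 91.50 mm.
Area ratio A_h/A_s = d_o²(1−k²)/d_s² = (1−k²)/(1−k⁴)^(2/3) = 0.6646.
Mass saving = 1 − 0.6646 = 33.5 %.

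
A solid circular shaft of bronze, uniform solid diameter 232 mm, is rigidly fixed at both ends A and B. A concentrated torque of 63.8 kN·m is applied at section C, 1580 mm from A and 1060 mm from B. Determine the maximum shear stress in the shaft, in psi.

With uniform GJ and both ends fixed, compatibility θ_AC = θ_CB gives T_A·a = T_B·b, together with T_A + T_B = T₀.
T_A = T₀·b/(a+b) = 63800·1060/2640 = 25620 N·m; T_B = 38180 N·m.
τ in each portion: τ_AC = 1.04×10^7 Pa, τ_CB = 1.56×10^7 Pa; maximum is in CB.
τ_max = T_CB·r/J = 38180·0.116/2.84×10^-4 = 1.557×10^7 Pa.

2260 psi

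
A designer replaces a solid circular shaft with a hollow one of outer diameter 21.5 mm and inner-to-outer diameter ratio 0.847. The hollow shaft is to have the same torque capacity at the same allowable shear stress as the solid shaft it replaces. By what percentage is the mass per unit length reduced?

54.2 %

Equal τ_max and T ⇒ the solid shaft needs d_s³ = d_o³(1−k⁴), so d_s = 21.5·(1−0.847⁴)^(1/3) = 16.90 mm.
Area ratio A_h/A_s = d_o²(1−k²)/d_s² = (1−k²)/(1−k⁴)^(2/3) = 0.4576.
Mass saving = 1 − 0.4576 = 54.2 %.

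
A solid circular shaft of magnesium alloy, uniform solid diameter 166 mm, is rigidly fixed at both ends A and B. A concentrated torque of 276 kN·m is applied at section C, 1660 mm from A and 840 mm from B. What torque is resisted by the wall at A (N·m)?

With uniform GJ and both ends fixed, compatibility θ_AC = θ_CB gives T_A·a = T_B·b, together with T_A + T_B = T₀.
T_A = T₀·b/(a+b) = 276000·840/2500 = 92740 N·m; T_B = 183300 N·m.

92700 N·m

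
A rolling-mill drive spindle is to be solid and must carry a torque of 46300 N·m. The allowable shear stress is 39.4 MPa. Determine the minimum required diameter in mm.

182 mm

For a solid shaft τ_max = 16T/(πd³), so d = (16T/(π τ_allow))^(1/3) = (16·46300/(π·3.94×10^7))^(1/3) = 0.1816 m.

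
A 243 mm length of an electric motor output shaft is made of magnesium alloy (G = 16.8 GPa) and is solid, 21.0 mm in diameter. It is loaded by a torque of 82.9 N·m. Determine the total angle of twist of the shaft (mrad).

J = πd⁴/32 = π(0.0210)⁴/32 = 1.909×10^-8 m⁴.
θ = T·L/(G·J) = 82.90 × 0.243 / (16.8×10⁹ × 1.909×10^-8) = 0.06280 rad.

62.8 mrad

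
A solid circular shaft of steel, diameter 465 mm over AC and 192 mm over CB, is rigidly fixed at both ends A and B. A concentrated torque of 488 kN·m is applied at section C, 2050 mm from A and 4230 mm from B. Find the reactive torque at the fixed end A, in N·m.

481000 N·m

Compatibility: T_A·a/J_AC = T_B·b/J_CB with T_A + T_B = T₀.
J_AC = 4.59×10^-3 m⁴, J_CB = 1.33×10^-4 m⁴, so T_A = T₀·(J_AC/a)/((J_AC/a)+(J_CB/b)) = 481200 N·m, T_B = 6779 N·m.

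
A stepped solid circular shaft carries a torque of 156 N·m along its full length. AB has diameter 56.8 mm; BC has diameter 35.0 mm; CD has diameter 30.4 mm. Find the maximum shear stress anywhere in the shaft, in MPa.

Under the same torque, τ_max = 16T/(πd³) is largest where d is smallest — segment CD (d = 30.4 mm).
τ_max = 16·156.0/(π·(0.0304)³) = 2.828×10^7 Pa.

28.3 MPa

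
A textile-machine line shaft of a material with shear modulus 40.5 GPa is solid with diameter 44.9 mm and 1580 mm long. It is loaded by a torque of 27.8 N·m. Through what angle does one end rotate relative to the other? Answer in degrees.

0.156°

J = πd⁴/32 = π(0.0449)⁴/32 = 3.990×10^-7 m⁴.
θ = T·L/(G·J) = 27.80 × 1.58 / (40.5×10⁹ × 3.990×10^-7) = 2.718×10^-3 rad.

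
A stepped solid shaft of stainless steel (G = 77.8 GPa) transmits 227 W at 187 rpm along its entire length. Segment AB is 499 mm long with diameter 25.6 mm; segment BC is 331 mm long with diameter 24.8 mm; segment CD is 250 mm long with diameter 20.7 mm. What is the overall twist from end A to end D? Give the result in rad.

0.00516 rad

ω = 2π·187/60 = 19.58 rad/s, so T = P/ω = 227 / 19.58 = 11.59 N·m.
J_AB = π(0.0256)⁴/32 = 4.22×10^-8 m⁴; J_BC = π(0.0248)⁴/32 = 3.71×10^-8 m⁴; J_CD = π(0.0207)⁴/32 = 1.80×10^-8 m⁴.
θ = (T/G)·Σ L_i/J_i = (11.59/77.8×10⁹)·(0.499/4.22×10^-8 + 0.331/3.71×10^-8 + 0.250/1.80×10^-8) = 5.158×10^-3 rad.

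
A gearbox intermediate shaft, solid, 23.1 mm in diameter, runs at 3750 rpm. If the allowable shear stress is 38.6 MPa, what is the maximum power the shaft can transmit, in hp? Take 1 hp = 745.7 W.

49.2 hp

J = πd⁴/32 = π(0.0231)⁴/32 = 2.795×10^-8 m⁴.
T_max = τ_allow·J/r = 3.86×10^7 × 2.795×10^-8 / 0.0116 = 93.42 N·m.
ω = 2π·3750/60 = 392.7 rad/s, so P_max = T_max·ω = 3.669×10^4 W.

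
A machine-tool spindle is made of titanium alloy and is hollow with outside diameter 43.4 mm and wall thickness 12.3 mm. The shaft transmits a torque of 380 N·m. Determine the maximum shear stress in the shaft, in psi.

3560 psi

J = π(d_o⁴ − d_i⁴)/32 = π(0.0434⁴ − 0.0188⁴)/32 = 3.360×10^-7 m⁴.
τ_max = T·r/J = 380.0 × 0.0217 / 3.360×10^-7 = 2.454×10^7 Pa.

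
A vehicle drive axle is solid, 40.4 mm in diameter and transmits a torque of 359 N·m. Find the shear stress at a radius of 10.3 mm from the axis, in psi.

J = πd⁴/32 = π(0.0404)⁴/32 = 2.615×10^-7 m⁴.
Shear stress varies linearly with radius: τ = T·r/J = 359.0 × 0.0103 / 2.615×10^-7 = 1.414×10^7 Pa.

2050 psi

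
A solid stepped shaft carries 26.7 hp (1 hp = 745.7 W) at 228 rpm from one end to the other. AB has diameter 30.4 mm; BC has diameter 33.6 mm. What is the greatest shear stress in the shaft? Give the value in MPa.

ω = 2π·228/60 = 23.88 rad/s, so T = P/ω = 26.7×745.7 / 23.88 = 833.9 N·m.
Under the same torque, τ_max = 16T/(πd³) is largest where d is smallest — segment AB (d = 30.4 mm).
τ_max = 16·833.9/(π·(0.0304)³) = 1.512×10^8 Pa.

151 MPa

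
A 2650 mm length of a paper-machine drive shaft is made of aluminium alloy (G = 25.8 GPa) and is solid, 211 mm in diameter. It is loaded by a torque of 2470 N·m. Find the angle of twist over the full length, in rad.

J = πd⁴/32 = π(0.211)⁴/32 = 1.946×10^-4 m⁴.
θ = T·L/(G·J) = 2470 × 2.65 / (25.8×10⁹ × 1.946×10^-4) = 1.304×10^-3 rad.

0.00130 rad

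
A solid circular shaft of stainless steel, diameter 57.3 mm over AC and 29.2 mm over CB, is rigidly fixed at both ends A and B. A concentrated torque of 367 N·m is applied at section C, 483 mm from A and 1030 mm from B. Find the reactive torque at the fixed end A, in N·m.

Compatibility: T_A·a/J_AC = T_B·b/J_CB with T_A + T_B = T₀.
J_AC = 1.06×10^-6 m⁴, J_CB = 7.14×10^-8 m⁴, so T_A = T₀·(J_AC/a)/((J_AC/a)+(J_CB/b)) = 355.7 N·m, T_B = 11.25 N·m.

356 N·m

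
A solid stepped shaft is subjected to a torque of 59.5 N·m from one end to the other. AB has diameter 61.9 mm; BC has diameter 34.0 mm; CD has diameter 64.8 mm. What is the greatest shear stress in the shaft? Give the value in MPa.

7.71 MPa

Under the same torque, τ_max = 16T/(πd³) is largest where d is smallest — segment BC (d = 34.0 mm).
τ_max = 16·59.50/(π·(0.0340)³) = 7.710×10^6 Pa.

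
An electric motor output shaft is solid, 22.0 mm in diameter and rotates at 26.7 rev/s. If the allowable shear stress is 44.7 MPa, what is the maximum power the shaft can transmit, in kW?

15.7 kW

J = πd⁴/32 = π(0.0220)⁴/32 = 2.300×10^-8 m⁴.
T_max = τ_allow·J/r = 4.47×10^7 × 2.300×10^-8 / 0.0110 = 93.46 N·m.
ω = 2π·26.7 = 167.8 rad/s, so P_max = T_max·ω = 1.568×10^4 W.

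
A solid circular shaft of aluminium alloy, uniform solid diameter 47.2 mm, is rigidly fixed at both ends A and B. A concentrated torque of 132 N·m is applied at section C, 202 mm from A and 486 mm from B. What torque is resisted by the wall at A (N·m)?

With uniform GJ and both ends fixed, compatibility θ_AC = θ_CB gives T_A·a = T_B·b, together with T_A + T_B = T₀.
T_A = T₀·b/(a+b) = 132.0·486/688.0 = 93.24 N·m; T_B = 38.76 N·m.

93.2 N·m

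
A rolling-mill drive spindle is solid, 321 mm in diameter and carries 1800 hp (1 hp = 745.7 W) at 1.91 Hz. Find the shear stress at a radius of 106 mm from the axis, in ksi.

1.65 ksi

ω = 2π·1.91 = 12.00 rad/s, so T = P/ω = 1800×745.7 / 12.00 = 111800 N·m.
J = πd⁴/32 = π(0.321)⁴/32 = 1.042×10^-3 m⁴.
Shear stress varies linearly with radius: τ = T·r/J = 111800 × 0.106 / 1.042×10^-3 = 1.137×10^7 Pa.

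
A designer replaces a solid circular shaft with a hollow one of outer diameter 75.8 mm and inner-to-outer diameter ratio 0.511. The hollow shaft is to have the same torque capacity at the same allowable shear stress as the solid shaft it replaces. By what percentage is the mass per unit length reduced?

Equal τ_max and T ⇒ the solid shaft needs d_s³ = d_o³(1−k⁴), so d_s = 75.8·(1−0.511⁴)^(1/3) = 74.04 mm.
Area ratio A_h/A_s = d_o²(1−k²)/d_s² = (1−k²)/(1−k⁴)^(2/3) = 0.7745.
Mass saving = 1 − 0.7745 = 22.6 %.

22.6 %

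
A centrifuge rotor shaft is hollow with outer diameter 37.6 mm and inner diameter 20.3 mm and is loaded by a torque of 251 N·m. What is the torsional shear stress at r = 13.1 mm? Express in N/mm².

18.3 N/mm²

J = π(d_o⁴ − d_i⁴)/32 = π(0.0376⁴ − 0.0203⁴)/32 = 1.796×10^-7 m⁴.
Shear stress varies linearly with radius: τ = T·r/J = 251.0 × 0.0131 / 1.796×10^-7 = 1.831×10^7 Pa.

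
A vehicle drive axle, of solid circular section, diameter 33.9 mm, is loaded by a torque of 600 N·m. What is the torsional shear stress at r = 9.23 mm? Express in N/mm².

J = πd⁴/32 = π(0.0339)⁴/32 = 1.297×10^-7 m⁴.
Shear stress varies linearly with radius: τ = T·r/J = 600.0 × 0.00923 / 1.297×10^-7 = 4.271×10^7 Pa.

42.7 N/mm²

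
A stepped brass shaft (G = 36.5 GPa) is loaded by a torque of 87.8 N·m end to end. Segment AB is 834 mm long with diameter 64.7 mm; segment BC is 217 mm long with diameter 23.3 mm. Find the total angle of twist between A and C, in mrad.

J_AB = π(0.0647)⁴/32 = 1.72×10^-6 m⁴; J_BC = π(0.0233)⁴/32 = 2.89×10^-8 m⁴.
θ = (T/G)·Σ L_i/J_i = (87.80/36.5×10⁹)·(0.834/1.72×10^-6 + 0.217/2.89×10^-8) = 0.01921 rad.

19.2 mrad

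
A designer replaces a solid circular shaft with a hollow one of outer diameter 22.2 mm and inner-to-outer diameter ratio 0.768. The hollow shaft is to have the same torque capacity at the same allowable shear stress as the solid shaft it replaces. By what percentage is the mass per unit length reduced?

45.5 %

Equal τ_max and T ⇒ the solid shaft needs d_s³ = d_o³(1−k⁴), so d_s = 22.2·(1−0.768⁴)^(1/3) = 19.25 mm.
Area ratio A_h/A_s = d_o²(1−k²)/d_s² = (1−k²)/(1−k⁴)^(2/3) = 0.5455.
Mass saving = 1 − 0.5455 = 45.5 %.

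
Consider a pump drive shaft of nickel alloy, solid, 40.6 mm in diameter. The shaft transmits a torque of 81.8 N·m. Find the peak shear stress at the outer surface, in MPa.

6.23 MPa

J = πd⁴/32 = π(0.0406)⁴/32 = 2.667×10^-7 m⁴.
τ_max = T·r/J = 81.80 × 0.0203 / 2.667×10^-7 = 6.225×10^6 Pa.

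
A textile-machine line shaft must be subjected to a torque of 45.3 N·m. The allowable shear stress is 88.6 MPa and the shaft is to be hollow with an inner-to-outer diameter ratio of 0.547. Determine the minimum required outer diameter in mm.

For a hollow shaft with d_i/d_o = 0.547: τ_max = 16T/(π d_o³ (1−k⁴)), so d_o = [16T/(π τ_allow (1−k⁴))]^(1/3) = [16·45.30/(π·8.86×10^7·0.9105)]^(1/3) = 0.01419 m.

14.2 mm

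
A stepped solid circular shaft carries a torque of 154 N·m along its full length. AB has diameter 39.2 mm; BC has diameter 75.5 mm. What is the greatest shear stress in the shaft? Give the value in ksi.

1.89 ksi

Under the same torque, τ_max = 16T/(πd³) is largest where d is smallest — segment AB (d = 39.2 mm).
τ_max = 16·154.0/(π·(0.0392)³) = 1.302×10^7 Pa.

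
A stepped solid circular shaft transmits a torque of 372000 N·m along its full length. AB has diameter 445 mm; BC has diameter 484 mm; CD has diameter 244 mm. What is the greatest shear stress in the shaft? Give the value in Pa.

Under the same torque, τ_max = 16T/(πd³) is largest where d is smallest — segment CD (d = 244 mm).
τ_max = 16·372000/(π·(0.244)³) = 1.304×10^8 Pa.

1.30e8 Pa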